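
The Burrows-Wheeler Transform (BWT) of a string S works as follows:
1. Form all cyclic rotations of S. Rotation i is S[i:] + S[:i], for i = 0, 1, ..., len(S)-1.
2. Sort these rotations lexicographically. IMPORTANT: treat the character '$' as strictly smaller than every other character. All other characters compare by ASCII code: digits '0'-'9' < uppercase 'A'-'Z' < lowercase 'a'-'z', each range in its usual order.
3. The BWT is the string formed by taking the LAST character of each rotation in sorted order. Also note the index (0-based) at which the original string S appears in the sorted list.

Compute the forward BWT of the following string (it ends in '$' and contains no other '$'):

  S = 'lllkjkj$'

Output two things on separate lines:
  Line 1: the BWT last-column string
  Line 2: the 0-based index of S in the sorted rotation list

Answer: jkkjlll$
7

Derivation:
All 8 rotations (rotation i = S[i:]+S[:i]):
  rot[0] = lllkjkj$
  rot[1] = llkjkj$l
  rot[2] = lkjkj$ll
  rot[3] = kjkj$lll
  rot[4] = jkj$lllk
  rot[5] = kj$lllkj
  rot[6] = j$lllkjk
  rot[7] = $lllkjkj
Sorted (with $ < everything):
  sorted[0] = $lllkjkj  (last char: 'j')
  sorted[1] = j$lllkjk  (last char: 'k')
  sorted[2] = jkj$lllk  (last char: 'k')
  sorted[3] = kj$lllkj  (last char: 'j')
  sorted[4] = kjkj$lll  (last char: 'l')
  sorted[5] = lkjkj$ll  (last char: 'l')
  sorted[6] = llkjkj$l  (last char: 'l')
  sorted[7] = lllkjkj$  (last char: '$')
Last column: jkkjlll$
Original string S is at sorted index 7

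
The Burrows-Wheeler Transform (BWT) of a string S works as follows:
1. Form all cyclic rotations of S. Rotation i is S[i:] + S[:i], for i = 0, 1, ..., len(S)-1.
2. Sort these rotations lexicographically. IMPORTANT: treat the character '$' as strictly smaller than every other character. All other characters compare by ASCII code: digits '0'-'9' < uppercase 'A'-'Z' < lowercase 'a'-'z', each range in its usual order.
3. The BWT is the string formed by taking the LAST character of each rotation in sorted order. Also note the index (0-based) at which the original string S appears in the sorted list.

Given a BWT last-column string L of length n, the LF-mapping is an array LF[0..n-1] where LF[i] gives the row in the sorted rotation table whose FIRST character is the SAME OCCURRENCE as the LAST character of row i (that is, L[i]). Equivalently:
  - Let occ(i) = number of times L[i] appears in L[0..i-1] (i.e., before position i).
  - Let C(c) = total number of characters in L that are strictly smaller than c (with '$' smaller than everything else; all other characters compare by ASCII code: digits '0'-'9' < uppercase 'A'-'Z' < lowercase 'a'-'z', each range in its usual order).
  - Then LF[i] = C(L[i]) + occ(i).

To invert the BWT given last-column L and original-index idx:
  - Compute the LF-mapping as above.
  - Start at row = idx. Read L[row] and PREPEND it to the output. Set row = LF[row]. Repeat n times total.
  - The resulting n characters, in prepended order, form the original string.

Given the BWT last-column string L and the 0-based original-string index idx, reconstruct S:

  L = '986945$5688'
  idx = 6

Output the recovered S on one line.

Answer: 8465689589$

Derivation:
LF mapping: 9 6 4 10 1 2 0 3 5 7 8
Walk LF starting at row 6, prepending L[row]:
  step 1: row=6, L[6]='$', prepend. Next row=LF[6]=0
  step 2: row=0, L[0]='9', prepend. Next row=LF[0]=9
  step 3: row=9, L[9]='8', prepend. Next row=LF[9]=7
  step 4: row=7, L[7]='5', prepend. Next row=LF[7]=3
  step 5: row=3, L[3]='9', prepend. Next row=LF[3]=10
  step 6: row=10, L[10]='8', prepend. Next row=LF[10]=8
  step 7: row=8, L[8]='6', prepend. Next row=LF[8]=5
  step 8: row=5, L[5]='5', prepend. Next row=LF[5]=2
  step 9: row=2, L[2]='6', prepend. Next row=LF[2]=4
  step 10: row=4, L[4]='4', prepend. Next row=LF[4]=1
  step 11: row=1, L[1]='8', prepend. Next row=LF[1]=6
Reversed output: 8465689589$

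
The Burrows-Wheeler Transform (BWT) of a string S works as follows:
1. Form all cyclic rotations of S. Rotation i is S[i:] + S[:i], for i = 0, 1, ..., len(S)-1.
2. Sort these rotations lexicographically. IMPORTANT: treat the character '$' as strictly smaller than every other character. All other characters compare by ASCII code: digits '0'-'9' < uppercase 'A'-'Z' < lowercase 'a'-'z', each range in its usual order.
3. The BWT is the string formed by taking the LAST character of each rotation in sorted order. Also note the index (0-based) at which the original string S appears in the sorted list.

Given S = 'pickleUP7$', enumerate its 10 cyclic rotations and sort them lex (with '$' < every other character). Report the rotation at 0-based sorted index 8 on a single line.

Answer: leUP7$pick

Derivation:
All 10 rotations (rotation i = S[i:]+S[:i]):
  rot[0] = pickleUP7$
  rot[1] = ickleUP7$p
  rot[2] = ckleUP7$pi
  rot[3] = kleUP7$pic
  rot[4] = leUP7$pick
  rot[5] = eUP7$pickl
  rot[6] = UP7$pickle
  rot[7] = P7$pickleU
  rot[8] = 7$pickleUP
  rot[9] = $pickleUP7
Sorted (with $ < everything):
  sorted[0] = $pickleUP7
  sorted[1] = 7$pickleUP
  sorted[2] = P7$pickleU
  sorted[3] = UP7$pickle
  sorted[4] = ckleUP7$pi
  sorted[5] = eUP7$pickl
  sorted[6] = ickleUP7$p
  sorted[7] = kleUP7$pic
  sorted[8] = leUP7$pick
  sorted[9] = pickleUP7$
sorted[8] = leUP7$pick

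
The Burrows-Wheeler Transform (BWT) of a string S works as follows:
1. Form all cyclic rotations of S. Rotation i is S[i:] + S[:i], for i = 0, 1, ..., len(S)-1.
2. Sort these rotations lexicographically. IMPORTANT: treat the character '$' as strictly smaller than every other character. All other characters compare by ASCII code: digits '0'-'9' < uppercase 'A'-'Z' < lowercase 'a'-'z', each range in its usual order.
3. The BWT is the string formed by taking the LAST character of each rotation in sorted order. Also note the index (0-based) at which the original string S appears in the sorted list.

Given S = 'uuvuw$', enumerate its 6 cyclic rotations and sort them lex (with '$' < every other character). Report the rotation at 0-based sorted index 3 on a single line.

Answer: uw$uuv

Derivation:
All 6 rotations (rotation i = S[i:]+S[:i]):
  rot[0] = uuvuw$
  rot[1] = uvuw$u
  rot[2] = vuw$uu
  rot[3] = uw$uuv
  rot[4] = w$uuvu
  rot[5] = $uuvuw
Sorted (with $ < everything):
  sorted[0] = $uuvuw
  sorted[1] = uuvuw$
  sorted[2] = uvuw$u
  sorted[3] = uw$uuv
  sorted[4] = vuw$uu
  sorted[5] = w$uuvu
sorted[3] = uw$uuv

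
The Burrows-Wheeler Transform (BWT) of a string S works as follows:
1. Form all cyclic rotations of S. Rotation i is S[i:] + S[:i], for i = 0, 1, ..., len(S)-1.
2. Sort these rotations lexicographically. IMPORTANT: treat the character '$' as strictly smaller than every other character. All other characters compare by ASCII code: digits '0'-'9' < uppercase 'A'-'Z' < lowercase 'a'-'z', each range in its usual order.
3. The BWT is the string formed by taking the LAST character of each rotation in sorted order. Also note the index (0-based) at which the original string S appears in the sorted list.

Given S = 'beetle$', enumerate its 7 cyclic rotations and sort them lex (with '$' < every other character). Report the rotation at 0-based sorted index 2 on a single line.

Answer: e$beetl

Derivation:
All 7 rotations (rotation i = S[i:]+S[:i]):
  rot[0] = beetle$
  rot[1] = eetle$b
  rot[2] = etle$be
  rot[3] = tle$bee
  rot[4] = le$beet
  rot[5] = e$beetl
  rot[6] = $beetle
Sorted (with $ < everything):
  sorted[0] = $beetle
  sorted[1] = beetle$
  sorted[2] = e$beetl
  sorted[3] = eetle$b
  sorted[4] = etle$be
  sorted[5] = le$beet
  sorted[6] = tle$bee
sorted[2] = e$beetl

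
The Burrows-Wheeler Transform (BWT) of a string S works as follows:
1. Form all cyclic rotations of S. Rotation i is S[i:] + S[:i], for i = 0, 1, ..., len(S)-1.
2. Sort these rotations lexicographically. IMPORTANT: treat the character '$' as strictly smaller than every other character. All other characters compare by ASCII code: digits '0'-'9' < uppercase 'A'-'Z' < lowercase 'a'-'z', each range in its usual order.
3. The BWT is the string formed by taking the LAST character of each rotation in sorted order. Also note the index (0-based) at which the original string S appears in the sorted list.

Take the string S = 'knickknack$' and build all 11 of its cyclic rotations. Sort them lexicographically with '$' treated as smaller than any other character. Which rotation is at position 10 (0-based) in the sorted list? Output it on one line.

All 11 rotations (rotation i = S[i:]+S[:i]):
  rot[0] = knickknack$
  rot[1] = nickknack$k
  rot[2] = ickknack$kn
  rot[3] = ckknack$kni
  rot[4] = kknack$knic
  rot[5] = knack$knick
  rot[6] = nack$knickk
  rot[7] = ack$knickkn
  rot[8] = ck$knickkna
  rot[9] = k$knickknac
  rot[10] = $knickknack
Sorted (with $ < everything):
  sorted[0] = $knickknack
  sorted[1] = ack$knickkn
  sorted[2] = ck$knickkna
  sorted[3] = ckknack$kni
  sorted[4] = ickknack$kn
  sorted[5] = k$knickknac
  sorted[6] = kknack$knic
  sorted[7] = knack$knick
  sorted[8] = knickknack$
  sorted[9] = nack$knickk
  sorted[10] = nickknack$k
sorted[10] = nickknack$k

Answer: nickknack$k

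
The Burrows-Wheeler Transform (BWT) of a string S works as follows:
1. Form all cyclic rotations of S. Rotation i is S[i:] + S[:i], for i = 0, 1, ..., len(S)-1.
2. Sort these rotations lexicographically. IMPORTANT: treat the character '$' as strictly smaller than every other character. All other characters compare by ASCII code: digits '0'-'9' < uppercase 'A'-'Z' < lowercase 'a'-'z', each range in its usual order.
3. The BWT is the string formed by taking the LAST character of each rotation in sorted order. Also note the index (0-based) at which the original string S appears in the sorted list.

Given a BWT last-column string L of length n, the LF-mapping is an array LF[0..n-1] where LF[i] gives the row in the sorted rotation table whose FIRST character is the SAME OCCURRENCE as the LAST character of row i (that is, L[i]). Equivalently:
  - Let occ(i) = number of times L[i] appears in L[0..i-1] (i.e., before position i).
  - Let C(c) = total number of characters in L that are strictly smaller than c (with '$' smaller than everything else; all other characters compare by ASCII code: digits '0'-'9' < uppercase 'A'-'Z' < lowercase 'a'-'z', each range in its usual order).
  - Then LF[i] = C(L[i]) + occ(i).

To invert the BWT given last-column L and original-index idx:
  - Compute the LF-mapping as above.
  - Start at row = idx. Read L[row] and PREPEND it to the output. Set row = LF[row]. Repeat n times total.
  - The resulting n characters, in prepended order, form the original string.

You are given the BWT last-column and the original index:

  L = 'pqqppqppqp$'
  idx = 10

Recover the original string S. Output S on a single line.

LF mapping: 1 7 8 2 3 9 4 5 10 6 0
Walk LF starting at row 10, prepending L[row]:
  step 1: row=10, L[10]='$', prepend. Next row=LF[10]=0
  step 2: row=0, L[0]='p', prepend. Next row=LF[0]=1
  step 3: row=1, L[1]='q', prepend. Next row=LF[1]=7
  step 4: row=7, L[7]='p', prepend. Next row=LF[7]=5
  step 5: row=5, L[5]='q', prepend. Next row=LF[5]=9
  step 6: row=9, L[9]='p', prepend. Next row=LF[9]=6
  step 7: row=6, L[6]='p', prepend. Next row=LF[6]=4
  step 8: row=4, L[4]='p', prepend. Next row=LF[4]=3
  step 9: row=3, L[3]='p', prepend. Next row=LF[3]=2
  step 10: row=2, L[2]='q', prepend. Next row=LF[2]=8
  step 11: row=8, L[8]='q', prepend. Next row=LF[8]=10
Reversed output: qqppppqpqp$

Answer: qqppppqpqp$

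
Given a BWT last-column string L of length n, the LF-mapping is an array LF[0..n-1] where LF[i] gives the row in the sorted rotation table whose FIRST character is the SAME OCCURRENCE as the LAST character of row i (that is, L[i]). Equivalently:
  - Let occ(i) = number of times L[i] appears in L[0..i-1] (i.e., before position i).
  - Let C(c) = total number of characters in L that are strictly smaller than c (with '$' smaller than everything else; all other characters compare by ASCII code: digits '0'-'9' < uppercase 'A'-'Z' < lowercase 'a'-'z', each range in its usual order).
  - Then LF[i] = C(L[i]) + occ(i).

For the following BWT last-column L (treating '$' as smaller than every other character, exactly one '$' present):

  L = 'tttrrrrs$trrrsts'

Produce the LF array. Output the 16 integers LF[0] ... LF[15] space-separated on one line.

Char counts: '$':1, 'r':7, 's':3, 't':5
C (first-col start): C('$')=0, C('r')=1, C('s')=8, C('t')=11
L[0]='t': occ=0, LF[0]=C('t')+0=11+0=11
L[1]='t': occ=1, LF[1]=C('t')+1=11+1=12
L[2]='t': occ=2, LF[2]=C('t')+2=11+2=13
L[3]='r': occ=0, LF[3]=C('r')+0=1+0=1
L[4]='r': occ=1, LF[4]=C('r')+1=1+1=2
L[5]='r': occ=2, LF[5]=C('r')+2=1+2=3
L[6]='r': occ=3, LF[6]=C('r')+3=1+3=4
L[7]='s': occ=0, LF[7]=C('s')+0=8+0=8
L[8]='$': occ=0, LF[8]=C('$')+0=0+0=0
L[9]='t': occ=3, LF[9]=C('t')+3=11+3=14
L[10]='r': occ=4, LF[10]=C('r')+4=1+4=5
L[11]='r': occ=5, LF[11]=C('r')+5=1+5=6
L[12]='r': occ=6, LF[12]=C('r')+6=1+6=7
L[13]='s': occ=1, LF[13]=C('s')+1=8+1=9
L[14]='t': occ=4, LF[14]=C('t')+4=11+4=15
L[15]='s': occ=2, LF[15]=C('s')+2=8+2=10

Answer: 11 12 13 1 2 3 4 8 0 14 5 6 7 9 15 10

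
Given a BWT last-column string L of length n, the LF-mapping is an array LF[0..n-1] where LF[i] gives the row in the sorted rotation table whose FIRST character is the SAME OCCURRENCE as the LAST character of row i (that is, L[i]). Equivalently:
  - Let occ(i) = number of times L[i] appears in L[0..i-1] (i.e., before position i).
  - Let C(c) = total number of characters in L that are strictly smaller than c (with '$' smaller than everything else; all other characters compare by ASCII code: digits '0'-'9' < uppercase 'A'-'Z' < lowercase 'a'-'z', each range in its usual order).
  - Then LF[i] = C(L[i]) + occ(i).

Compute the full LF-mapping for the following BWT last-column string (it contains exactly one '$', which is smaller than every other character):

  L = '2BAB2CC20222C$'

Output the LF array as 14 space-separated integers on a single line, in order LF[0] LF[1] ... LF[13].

Answer: 2 9 8 10 3 11 12 4 1 5 6 7 13 0

Derivation:
Char counts: '$':1, '0':1, '2':6, 'A':1, 'B':2, 'C':3
C (first-col start): C('$')=0, C('0')=1, C('2')=2, C('A')=8, C('B')=9, C('C')=11
L[0]='2': occ=0, LF[0]=C('2')+0=2+0=2
L[1]='B': occ=0, LF[1]=C('B')+0=9+0=9
L[2]='A': occ=0, LF[2]=C('A')+0=8+0=8
L[3]='B': occ=1, LF[3]=C('B')+1=9+1=10
L[4]='2': occ=1, LF[4]=C('2')+1=2+1=3
L[5]='C': occ=0, LF[5]=C('C')+0=11+0=11
L[6]='C': occ=1, LF[6]=C('C')+1=11+1=12
L[7]='2': occ=2, LF[7]=C('2')+2=2+2=4
L[8]='0': occ=0, LF[8]=C('0')+0=1+0=1
L[9]='2': occ=3, LF[9]=C('2')+3=2+3=5
L[10]='2': occ=4, LF[10]=C('2')+4=2+4=6
L[11]='2': occ=5, LF[11]=C('2')+5=2+5=7
L[12]='C': occ=2, LF[12]=C('C')+2=11+2=13
L[13]='$': occ=0, LF[13]=C('$')+0=0+0=0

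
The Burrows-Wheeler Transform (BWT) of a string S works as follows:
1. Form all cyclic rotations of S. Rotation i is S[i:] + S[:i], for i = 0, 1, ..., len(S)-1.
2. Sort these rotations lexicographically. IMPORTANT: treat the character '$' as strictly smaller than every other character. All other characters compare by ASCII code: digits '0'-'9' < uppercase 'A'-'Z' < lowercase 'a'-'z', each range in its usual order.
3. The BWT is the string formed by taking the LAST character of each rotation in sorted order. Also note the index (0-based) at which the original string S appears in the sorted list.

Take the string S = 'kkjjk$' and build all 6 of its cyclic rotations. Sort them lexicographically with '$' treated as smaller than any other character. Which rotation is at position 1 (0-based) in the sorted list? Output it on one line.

Answer: jjk$kk

Derivation:
All 6 rotations (rotation i = S[i:]+S[:i]):
  rot[0] = kkjjk$
  rot[1] = kjjk$k
  rot[2] = jjk$kk
  rot[3] = jk$kkj
  rot[4] = k$kkjj
  rot[5] = $kkjjk
Sorted (with $ < everything):
  sorted[0] = $kkjjk
  sorted[1] = jjk$kk
  sorted[2] = jk$kkj
  sorted[3] = k$kkjj
  sorted[4] = kjjk$k
  sorted[5] = kkjjk$
sorted[1] = jjk$kk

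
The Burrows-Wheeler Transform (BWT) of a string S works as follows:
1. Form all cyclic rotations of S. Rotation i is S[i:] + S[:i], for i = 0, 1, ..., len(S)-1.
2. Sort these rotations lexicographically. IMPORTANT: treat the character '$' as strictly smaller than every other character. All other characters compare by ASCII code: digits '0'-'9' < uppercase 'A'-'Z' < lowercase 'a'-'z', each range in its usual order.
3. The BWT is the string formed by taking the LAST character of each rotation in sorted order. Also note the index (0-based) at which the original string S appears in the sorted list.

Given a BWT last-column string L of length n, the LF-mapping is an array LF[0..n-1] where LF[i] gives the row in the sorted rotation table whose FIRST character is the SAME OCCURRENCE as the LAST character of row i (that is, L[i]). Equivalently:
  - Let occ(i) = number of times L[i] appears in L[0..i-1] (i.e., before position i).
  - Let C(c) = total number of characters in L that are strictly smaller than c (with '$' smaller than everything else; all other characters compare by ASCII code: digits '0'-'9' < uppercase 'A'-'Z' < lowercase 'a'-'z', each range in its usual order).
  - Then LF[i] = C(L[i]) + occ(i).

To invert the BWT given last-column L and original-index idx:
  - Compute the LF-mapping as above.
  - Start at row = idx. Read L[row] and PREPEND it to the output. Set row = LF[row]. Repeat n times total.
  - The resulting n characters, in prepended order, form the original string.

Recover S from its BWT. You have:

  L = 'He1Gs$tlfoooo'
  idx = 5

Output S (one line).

Answer: footloose1GH$

Derivation:
LF mapping: 3 4 1 2 11 0 12 6 5 7 8 9 10
Walk LF starting at row 5, prepending L[row]:
  step 1: row=5, L[5]='$', prepend. Next row=LF[5]=0
  step 2: row=0, L[0]='H', prepend. Next row=LF[0]=3
  step 3: row=3, L[3]='G', prepend. Next row=LF[3]=2
  step 4: row=2, L[2]='1', prepend. Next row=LF[2]=1
  step 5: row=1, L[1]='e', prepend. Next row=LF[1]=4
  step 6: row=4, L[4]='s', prepend. Next row=LF[4]=11
  step 7: row=11, L[11]='o', prepend. Next row=LF[11]=9
  step 8: row=9, L[9]='o', prepend. Next row=LF[9]=7
  step 9: row=7, L[7]='l', prepend. Next row=LF[7]=6
  step 10: row=6, L[6]='t', prepend. Next row=LF[6]=12
  step 11: row=12, L[12]='o', prepend. Next row=LF[12]=10
  step 12: row=10, L[10]='o', prepend. Next row=LF[10]=8
  step 13: row=8, L[8]='f', prepend. Next row=LF[8]=5
Reversed output: footloose1GH$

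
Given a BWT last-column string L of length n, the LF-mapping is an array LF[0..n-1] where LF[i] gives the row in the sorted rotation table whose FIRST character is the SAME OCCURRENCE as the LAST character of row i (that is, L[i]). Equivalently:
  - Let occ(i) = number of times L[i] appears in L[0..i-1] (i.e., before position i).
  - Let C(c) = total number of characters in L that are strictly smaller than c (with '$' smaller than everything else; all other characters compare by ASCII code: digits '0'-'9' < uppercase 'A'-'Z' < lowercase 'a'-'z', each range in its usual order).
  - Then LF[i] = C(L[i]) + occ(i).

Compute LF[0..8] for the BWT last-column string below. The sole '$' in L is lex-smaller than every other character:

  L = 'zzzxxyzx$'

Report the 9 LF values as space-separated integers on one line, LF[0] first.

Answer: 5 6 7 1 2 4 8 3 0

Derivation:
Char counts: '$':1, 'x':3, 'y':1, 'z':4
C (first-col start): C('$')=0, C('x')=1, C('y')=4, C('z')=5
L[0]='z': occ=0, LF[0]=C('z')+0=5+0=5
L[1]='z': occ=1, LF[1]=C('z')+1=5+1=6
L[2]='z': occ=2, LF[2]=C('z')+2=5+2=7
L[3]='x': occ=0, LF[3]=C('x')+0=1+0=1
L[4]='x': occ=1, LF[4]=C('x')+1=1+1=2
L[5]='y': occ=0, LF[5]=C('y')+0=4+0=4
L[6]='z': occ=3, LF[6]=C('z')+3=5+3=8
L[7]='x': occ=2, LF[7]=C('x')+2=1+2=3
L[8]='$': occ=0, LF[8]=C('$')+0=0+0=0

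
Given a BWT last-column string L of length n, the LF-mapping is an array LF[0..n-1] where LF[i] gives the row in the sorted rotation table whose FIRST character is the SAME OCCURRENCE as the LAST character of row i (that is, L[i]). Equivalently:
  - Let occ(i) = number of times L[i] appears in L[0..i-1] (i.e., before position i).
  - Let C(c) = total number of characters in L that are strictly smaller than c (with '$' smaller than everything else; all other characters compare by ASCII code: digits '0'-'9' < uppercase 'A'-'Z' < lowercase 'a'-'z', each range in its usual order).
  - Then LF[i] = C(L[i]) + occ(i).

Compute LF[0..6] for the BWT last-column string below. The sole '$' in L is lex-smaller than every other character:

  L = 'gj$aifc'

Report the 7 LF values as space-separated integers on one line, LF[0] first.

Answer: 4 6 0 1 5 3 2

Derivation:
Char counts: '$':1, 'a':1, 'c':1, 'f':1, 'g':1, 'i':1, 'j':1
C (first-col start): C('$')=0, C('a')=1, C('c')=2, C('f')=3, C('g')=4, C('i')=5, C('j')=6
L[0]='g': occ=0, LF[0]=C('g')+0=4+0=4
L[1]='j': occ=0, LF[1]=C('j')+0=6+0=6
L[2]='$': occ=0, LF[2]=C('$')+0=0+0=0
L[3]='a': occ=0, LF[3]=C('a')+0=1+0=1
L[4]='i': occ=0, LF[4]=C('i')+0=5+0=5
L[5]='f': occ=0, LF[5]=C('f')+0=3+0=3
L[6]='c': occ=0, LF[6]=C('c')+0=2+0=2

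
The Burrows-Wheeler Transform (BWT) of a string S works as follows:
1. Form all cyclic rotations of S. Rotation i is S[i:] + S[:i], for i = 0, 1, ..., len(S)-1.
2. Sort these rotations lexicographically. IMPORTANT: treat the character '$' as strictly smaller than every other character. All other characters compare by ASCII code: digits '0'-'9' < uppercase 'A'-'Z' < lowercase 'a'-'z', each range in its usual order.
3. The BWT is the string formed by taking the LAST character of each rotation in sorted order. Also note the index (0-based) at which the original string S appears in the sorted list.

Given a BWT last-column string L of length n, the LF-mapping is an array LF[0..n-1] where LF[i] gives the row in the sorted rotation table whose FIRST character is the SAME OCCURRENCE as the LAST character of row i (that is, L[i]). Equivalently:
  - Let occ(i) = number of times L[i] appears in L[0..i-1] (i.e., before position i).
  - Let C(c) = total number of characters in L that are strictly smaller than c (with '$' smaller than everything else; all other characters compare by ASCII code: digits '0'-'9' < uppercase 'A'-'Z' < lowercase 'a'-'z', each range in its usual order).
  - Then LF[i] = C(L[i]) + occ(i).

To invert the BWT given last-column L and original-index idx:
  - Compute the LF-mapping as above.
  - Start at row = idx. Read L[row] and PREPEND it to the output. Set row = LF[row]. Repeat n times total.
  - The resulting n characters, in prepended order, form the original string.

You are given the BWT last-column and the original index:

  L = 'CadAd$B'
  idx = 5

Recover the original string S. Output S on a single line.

LF mapping: 3 4 5 1 6 0 2
Walk LF starting at row 5, prepending L[row]:
  step 1: row=5, L[5]='$', prepend. Next row=LF[5]=0
  step 2: row=0, L[0]='C', prepend. Next row=LF[0]=3
  step 3: row=3, L[3]='A', prepend. Next row=LF[3]=1
  step 4: row=1, L[1]='a', prepend. Next row=LF[1]=4
  step 5: row=4, L[4]='d', prepend. Next row=LF[4]=6
  step 6: row=6, L[6]='B', prepend. Next row=LF[6]=2
  step 7: row=2, L[2]='d', prepend. Next row=LF[2]=5
Reversed output: dBdaAC$

Answer: dBdaAC$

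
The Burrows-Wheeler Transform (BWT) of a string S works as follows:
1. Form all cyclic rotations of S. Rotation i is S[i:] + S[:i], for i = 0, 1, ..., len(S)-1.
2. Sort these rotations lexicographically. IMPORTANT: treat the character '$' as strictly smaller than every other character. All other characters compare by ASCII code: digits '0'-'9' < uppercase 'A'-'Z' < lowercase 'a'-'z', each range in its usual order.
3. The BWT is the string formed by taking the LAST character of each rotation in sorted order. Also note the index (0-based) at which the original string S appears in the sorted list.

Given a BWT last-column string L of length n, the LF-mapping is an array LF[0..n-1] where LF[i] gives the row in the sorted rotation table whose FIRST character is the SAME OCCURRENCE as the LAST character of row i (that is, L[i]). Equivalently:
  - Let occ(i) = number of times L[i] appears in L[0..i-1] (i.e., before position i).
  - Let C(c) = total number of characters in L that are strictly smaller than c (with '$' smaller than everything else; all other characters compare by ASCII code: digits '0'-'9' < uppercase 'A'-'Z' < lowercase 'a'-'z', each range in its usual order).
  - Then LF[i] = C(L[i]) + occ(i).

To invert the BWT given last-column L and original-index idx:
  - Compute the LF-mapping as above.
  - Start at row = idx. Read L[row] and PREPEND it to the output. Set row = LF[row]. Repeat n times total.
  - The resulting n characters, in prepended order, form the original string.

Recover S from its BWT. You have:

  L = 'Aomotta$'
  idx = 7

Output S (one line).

Answer: tomatoA$

Derivation:
LF mapping: 1 4 3 5 6 7 2 0
Walk LF starting at row 7, prepending L[row]:
  step 1: row=7, L[7]='$', prepend. Next row=LF[7]=0
  step 2: row=0, L[0]='A', prepend. Next row=LF[0]=1
  step 3: row=1, L[1]='o', prepend. Next row=LF[1]=4
  step 4: row=4, L[4]='t', prepend. Next row=LF[4]=6
  step 5: row=6, L[6]='a', prepend. Next row=LF[6]=2
  step 6: row=2, L[2]='m', prepend. Next row=LF[2]=3
  step 7: row=3, L[3]='o', prepend. Next row=LF[3]=5
  step 8: row=5, L[5]='t', prepend. Next row=LF[5]=7
Reversed output: tomatoA$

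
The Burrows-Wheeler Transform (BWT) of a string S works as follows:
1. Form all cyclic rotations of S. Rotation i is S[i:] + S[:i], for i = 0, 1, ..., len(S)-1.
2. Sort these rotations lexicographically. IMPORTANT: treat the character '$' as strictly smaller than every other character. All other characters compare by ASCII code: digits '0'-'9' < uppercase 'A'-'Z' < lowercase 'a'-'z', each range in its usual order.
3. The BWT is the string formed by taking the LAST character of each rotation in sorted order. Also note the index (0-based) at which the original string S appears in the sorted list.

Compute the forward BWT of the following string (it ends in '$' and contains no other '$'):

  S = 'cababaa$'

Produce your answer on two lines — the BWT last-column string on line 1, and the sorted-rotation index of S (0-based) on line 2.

All 8 rotations (rotation i = S[i:]+S[:i]):
  rot[0] = cababaa$
  rot[1] = ababaa$c
  rot[2] = babaa$ca
  rot[3] = abaa$cab
  rot[4] = baa$caba
  rot[5] = aa$cabab
  rot[6] = a$cababa
  rot[7] = $cababaa
Sorted (with $ < everything):
  sorted[0] = $cababaa  (last char: 'a')
  sorted[1] = a$cababa  (last char: 'a')
  sorted[2] = aa$cabab  (last char: 'b')
  sorted[3] = abaa$cab  (last char: 'b')
  sorted[4] = ababaa$c  (last char: 'c')
  sorted[5] = baa$caba  (last char: 'a')
  sorted[6] = babaa$ca  (last char: 'a')
  sorted[7] = cababaa$  (last char: '$')
Last column: aabbcaa$
Original string S is at sorted index 7

Answer: aabbcaa$
7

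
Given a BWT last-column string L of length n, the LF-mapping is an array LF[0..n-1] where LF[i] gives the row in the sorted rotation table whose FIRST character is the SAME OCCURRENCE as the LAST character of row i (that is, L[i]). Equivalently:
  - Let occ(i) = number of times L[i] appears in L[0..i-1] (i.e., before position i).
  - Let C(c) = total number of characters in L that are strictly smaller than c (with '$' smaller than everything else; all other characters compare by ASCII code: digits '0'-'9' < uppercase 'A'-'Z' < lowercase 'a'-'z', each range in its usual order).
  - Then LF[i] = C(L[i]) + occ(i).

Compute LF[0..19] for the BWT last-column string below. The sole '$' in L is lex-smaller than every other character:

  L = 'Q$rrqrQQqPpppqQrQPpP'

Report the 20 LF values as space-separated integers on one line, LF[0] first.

Answer: 4 0 16 17 13 18 5 6 14 1 9 10 11 15 7 19 8 2 12 3

Derivation:
Char counts: '$':1, 'P':3, 'Q':5, 'p':4, 'q':3, 'r':4
C (first-col start): C('$')=0, C('P')=1, C('Q')=4, C('p')=9, C('q')=13, C('r')=16
L[0]='Q': occ=0, LF[0]=C('Q')+0=4+0=4
L[1]='$': occ=0, LF[1]=C('$')+0=0+0=0
L[2]='r': occ=0, LF[2]=C('r')+0=16+0=16
L[3]='r': occ=1, LF[3]=C('r')+1=16+1=17
L[4]='q': occ=0, LF[4]=C('q')+0=13+0=13
L[5]='r': occ=2, LF[5]=C('r')+2=16+2=18
L[6]='Q': occ=1, LF[6]=C('Q')+1=4+1=5
L[7]='Q': occ=2, LF[7]=C('Q')+2=4+2=6
L[8]='q': occ=1, LF[8]=C('q')+1=13+1=14
L[9]='P': occ=0, LF[9]=C('P')+0=1+0=1
L[10]='p': occ=0, LF[10]=C('p')+0=9+0=9
L[11]='p': occ=1, LF[11]=C('p')+1=9+1=10
L[12]='p': occ=2, LF[12]=C('p')+2=9+2=11
L[13]='q': occ=2, LF[13]=C('q')+2=13+2=15
L[14]='Q': occ=3, LF[14]=C('Q')+3=4+3=7
L[15]='r': occ=3, LF[15]=C('r')+3=16+3=19
L[16]='Q': occ=4, LF[16]=C('Q')+4=4+4=8
L[17]='P': occ=1, LF[17]=C('P')+1=1+1=2
L[18]='p': occ=3, LF[18]=C('p')+3=9+3=12
L[19]='P': occ=2, LF[19]=C('P')+2=1+2=3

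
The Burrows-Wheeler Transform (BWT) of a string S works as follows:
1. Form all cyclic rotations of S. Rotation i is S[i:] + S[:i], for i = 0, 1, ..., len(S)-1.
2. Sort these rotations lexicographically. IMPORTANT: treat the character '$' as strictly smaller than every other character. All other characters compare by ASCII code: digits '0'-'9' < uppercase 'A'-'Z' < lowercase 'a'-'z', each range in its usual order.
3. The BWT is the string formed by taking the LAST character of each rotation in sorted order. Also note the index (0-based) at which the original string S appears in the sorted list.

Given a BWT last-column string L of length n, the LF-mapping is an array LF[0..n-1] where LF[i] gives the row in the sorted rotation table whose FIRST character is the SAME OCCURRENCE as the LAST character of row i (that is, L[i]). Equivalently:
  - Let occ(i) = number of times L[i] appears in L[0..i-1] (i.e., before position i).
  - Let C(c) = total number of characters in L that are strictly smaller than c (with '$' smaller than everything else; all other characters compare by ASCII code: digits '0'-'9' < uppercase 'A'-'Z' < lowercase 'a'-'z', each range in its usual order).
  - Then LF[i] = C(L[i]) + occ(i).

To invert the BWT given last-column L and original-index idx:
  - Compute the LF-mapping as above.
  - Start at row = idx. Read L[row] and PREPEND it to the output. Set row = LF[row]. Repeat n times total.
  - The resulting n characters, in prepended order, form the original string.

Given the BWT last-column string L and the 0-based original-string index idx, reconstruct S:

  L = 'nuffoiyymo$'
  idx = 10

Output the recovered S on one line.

Answer: yoyomuffin$

Derivation:
LF mapping: 5 8 1 2 6 3 9 10 4 7 0
Walk LF starting at row 10, prepending L[row]:
  step 1: row=10, L[10]='$', prepend. Next row=LF[10]=0
  step 2: row=0, L[0]='n', prepend. Next row=LF[0]=5
  step 3: row=5, L[5]='i', prepend. Next row=LF[5]=3
  step 4: row=3, L[3]='f', prepend. Next row=LF[3]=2
  step 5: row=2, L[2]='f', prepend. Next row=LF[2]=1
  step 6: row=1, L[1]='u', prepend. Next row=LF[1]=8
  step 7: row=8, L[8]='m', prepend. Next row=LF[8]=4
  step 8: row=4, L[4]='o', prepend. Next row=LF[4]=6
  step 9: row=6, L[6]='y', prepend. Next row=LF[6]=9
  step 10: row=9, L[9]='o', prepend. Next row=LF[9]=7
  step 11: row=7, L[7]='y', prepend. Next row=LF[7]=10
Reversed output: yoyomuffin$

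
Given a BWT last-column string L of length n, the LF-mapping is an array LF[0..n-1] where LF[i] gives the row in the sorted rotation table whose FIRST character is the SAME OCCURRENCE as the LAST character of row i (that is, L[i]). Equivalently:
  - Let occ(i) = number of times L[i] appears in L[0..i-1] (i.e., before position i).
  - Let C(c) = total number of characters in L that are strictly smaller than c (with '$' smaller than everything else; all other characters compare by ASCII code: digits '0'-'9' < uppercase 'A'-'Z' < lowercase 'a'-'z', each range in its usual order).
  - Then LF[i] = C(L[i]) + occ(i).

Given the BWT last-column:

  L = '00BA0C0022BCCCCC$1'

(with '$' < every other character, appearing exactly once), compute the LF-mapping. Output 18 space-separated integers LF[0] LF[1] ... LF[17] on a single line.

Answer: 1 2 10 9 3 12 4 5 7 8 11 13 14 15 16 17 0 6

Derivation:
Char counts: '$':1, '0':5, '1':1, '2':2, 'A':1, 'B':2, 'C':6
C (first-col start): C('$')=0, C('0')=1, C('1')=6, C('2')=7, C('A')=9, C('B')=10, C('C')=12
L[0]='0': occ=0, LF[0]=C('0')+0=1+0=1
L[1]='0': occ=1, LF[1]=C('0')+1=1+1=2
L[2]='B': occ=0, LF[2]=C('B')+0=10+0=10
L[3]='A': occ=0, LF[3]=C('A')+0=9+0=9
L[4]='0': occ=2, LF[4]=C('0')+2=1+2=3
L[5]='C': occ=0, LF[5]=C('C')+0=12+0=12
L[6]='0': occ=3, LF[6]=C('0')+3=1+3=4
L[7]='0': occ=4, LF[7]=C('0')+4=1+4=5
L[8]='2': occ=0, LF[8]=C('2')+0=7+0=7
L[9]='2': occ=1, LF[9]=C('2')+1=7+1=8
L[10]='B': occ=1, LF[10]=C('B')+1=10+1=11
L[11]='C': occ=1, LF[11]=C('C')+1=12+1=13
L[12]='C': occ=2, LF[12]=C('C')+2=12+2=14
L[13]='C': occ=3, LF[13]=C('C')+3=12+3=15
L[14]='C': occ=4, LF[14]=C('C')+4=12+4=16
L[15]='C': occ=5, LF[15]=C('C')+5=12+5=17
L[16]='$': occ=0, LF[16]=C('$')+0=0+0=0
L[17]='1': occ=0, LF[17]=C('1')+0=6+0=6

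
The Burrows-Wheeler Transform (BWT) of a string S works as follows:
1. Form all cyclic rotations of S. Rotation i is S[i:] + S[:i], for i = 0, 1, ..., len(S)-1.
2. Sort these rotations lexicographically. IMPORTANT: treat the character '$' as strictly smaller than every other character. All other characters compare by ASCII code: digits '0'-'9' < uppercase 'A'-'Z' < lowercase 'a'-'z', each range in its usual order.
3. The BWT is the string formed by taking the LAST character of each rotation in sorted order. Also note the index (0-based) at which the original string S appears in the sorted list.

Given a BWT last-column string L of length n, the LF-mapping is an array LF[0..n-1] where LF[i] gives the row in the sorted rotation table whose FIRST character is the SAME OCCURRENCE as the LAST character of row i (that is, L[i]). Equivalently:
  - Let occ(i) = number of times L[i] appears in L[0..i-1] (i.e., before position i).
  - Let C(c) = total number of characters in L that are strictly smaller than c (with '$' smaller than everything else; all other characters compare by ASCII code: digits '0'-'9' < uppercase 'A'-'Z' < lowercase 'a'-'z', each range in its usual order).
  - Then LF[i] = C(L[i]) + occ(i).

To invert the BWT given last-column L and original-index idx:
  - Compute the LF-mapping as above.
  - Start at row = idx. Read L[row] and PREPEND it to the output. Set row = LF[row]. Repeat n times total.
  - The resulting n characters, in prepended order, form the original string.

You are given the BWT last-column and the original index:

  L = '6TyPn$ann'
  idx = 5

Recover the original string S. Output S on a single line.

LF mapping: 1 3 8 2 5 0 4 6 7
Walk LF starting at row 5, prepending L[row]:
  step 1: row=5, L[5]='$', prepend. Next row=LF[5]=0
  step 2: row=0, L[0]='6', prepend. Next row=LF[0]=1
  step 3: row=1, L[1]='T', prepend. Next row=LF[1]=3
  step 4: row=3, L[3]='P', prepend. Next row=LF[3]=2
  step 5: row=2, L[2]='y', prepend. Next row=LF[2]=8
  step 6: row=8, L[8]='n', prepend. Next row=LF[8]=7
  step 7: row=7, L[7]='n', prepend. Next row=LF[7]=6
  step 8: row=6, L[6]='a', prepend. Next row=LF[6]=4
  step 9: row=4, L[4]='n', prepend. Next row=LF[4]=5
Reversed output: nannyPT6$

Answer: nannyPT6$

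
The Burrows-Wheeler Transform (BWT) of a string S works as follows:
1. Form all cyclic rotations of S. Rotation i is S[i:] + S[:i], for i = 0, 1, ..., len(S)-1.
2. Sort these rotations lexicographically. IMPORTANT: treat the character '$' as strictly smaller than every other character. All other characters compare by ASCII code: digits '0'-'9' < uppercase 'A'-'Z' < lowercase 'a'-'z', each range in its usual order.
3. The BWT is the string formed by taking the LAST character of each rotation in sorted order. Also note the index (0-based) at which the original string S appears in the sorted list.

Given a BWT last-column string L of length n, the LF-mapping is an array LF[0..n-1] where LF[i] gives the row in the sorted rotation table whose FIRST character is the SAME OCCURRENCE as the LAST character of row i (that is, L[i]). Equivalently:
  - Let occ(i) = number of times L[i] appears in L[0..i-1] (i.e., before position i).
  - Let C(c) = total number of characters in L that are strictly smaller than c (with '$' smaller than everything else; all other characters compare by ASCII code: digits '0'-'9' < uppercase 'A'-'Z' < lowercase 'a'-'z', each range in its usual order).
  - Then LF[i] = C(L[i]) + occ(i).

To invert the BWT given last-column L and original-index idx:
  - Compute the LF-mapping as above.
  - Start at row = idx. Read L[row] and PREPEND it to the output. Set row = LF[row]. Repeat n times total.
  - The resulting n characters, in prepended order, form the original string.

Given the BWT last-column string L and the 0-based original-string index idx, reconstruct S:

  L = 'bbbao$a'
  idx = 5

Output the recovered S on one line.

Answer: baobab$

Derivation:
LF mapping: 3 4 5 1 6 0 2
Walk LF starting at row 5, prepending L[row]:
  step 1: row=5, L[5]='$', prepend. Next row=LF[5]=0
  step 2: row=0, L[0]='b', prepend. Next row=LF[0]=3
  step 3: row=3, L[3]='a', prepend. Next row=LF[3]=1
  step 4: row=1, L[1]='b', prepend. Next row=LF[1]=4
  step 5: row=4, L[4]='o', prepend. Next row=LF[4]=6
  step 6: row=6, L[6]='a', prepend. Next row=LF[6]=2
  step 7: row=2, L[2]='b', prepend. Next row=LF[2]=5
Reversed output: baobab$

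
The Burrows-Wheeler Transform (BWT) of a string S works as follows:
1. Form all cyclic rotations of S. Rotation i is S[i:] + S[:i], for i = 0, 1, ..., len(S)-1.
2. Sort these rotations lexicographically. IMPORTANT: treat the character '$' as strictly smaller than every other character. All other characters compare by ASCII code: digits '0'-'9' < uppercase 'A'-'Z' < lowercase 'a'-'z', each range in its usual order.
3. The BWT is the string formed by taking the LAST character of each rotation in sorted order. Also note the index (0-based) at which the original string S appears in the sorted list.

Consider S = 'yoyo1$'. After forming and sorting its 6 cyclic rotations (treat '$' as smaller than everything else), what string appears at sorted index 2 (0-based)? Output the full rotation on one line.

Answer: o1$yoy

Derivation:
All 6 rotations (rotation i = S[i:]+S[:i]):
  rot[0] = yoyo1$
  rot[1] = oyo1$y
  rot[2] = yo1$yo
  rot[3] = o1$yoy
  rot[4] = 1$yoyo
  rot[5] = $yoyo1
Sorted (with $ < everything):
  sorted[0] = $yoyo1
  sorted[1] = 1$yoyo
  sorted[2] = o1$yoy
  sorted[3] = oyo1$y
  sorted[4] = yo1$yo
  sorted[5] = yoyo1$
sorted[2] = o1$yoy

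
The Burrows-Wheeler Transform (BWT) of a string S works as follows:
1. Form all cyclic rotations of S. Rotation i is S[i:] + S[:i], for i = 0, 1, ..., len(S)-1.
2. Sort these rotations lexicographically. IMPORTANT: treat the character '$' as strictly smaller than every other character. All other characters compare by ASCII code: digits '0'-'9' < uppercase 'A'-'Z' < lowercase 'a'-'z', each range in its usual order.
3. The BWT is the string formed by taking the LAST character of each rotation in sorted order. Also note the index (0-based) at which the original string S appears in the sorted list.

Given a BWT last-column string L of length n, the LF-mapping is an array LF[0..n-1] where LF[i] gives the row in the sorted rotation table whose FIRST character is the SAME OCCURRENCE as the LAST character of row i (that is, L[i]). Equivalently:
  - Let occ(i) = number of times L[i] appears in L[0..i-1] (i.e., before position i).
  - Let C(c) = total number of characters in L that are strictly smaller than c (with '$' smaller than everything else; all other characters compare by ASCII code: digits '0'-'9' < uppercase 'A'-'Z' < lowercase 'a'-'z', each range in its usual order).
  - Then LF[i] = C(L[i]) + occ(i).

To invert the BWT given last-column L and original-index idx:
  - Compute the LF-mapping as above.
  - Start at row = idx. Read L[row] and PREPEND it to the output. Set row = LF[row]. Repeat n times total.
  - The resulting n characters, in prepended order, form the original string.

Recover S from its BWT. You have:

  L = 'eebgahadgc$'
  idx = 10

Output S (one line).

LF mapping: 6 7 3 8 1 10 2 5 9 4 0
Walk LF starting at row 10, prepending L[row]:
  step 1: row=10, L[10]='$', prepend. Next row=LF[10]=0
  step 2: row=0, L[0]='e', prepend. Next row=LF[0]=6
  step 3: row=6, L[6]='a', prepend. Next row=LF[6]=2
  step 4: row=2, L[2]='b', prepend. Next row=LF[2]=3
  step 5: row=3, L[3]='g', prepend. Next row=LF[3]=8
  step 6: row=8, L[8]='g', prepend. Next row=LF[8]=9
  step 7: row=9, L[9]='c', prepend. Next row=LF[9]=4
  step 8: row=4, L[4]='a', prepend. Next row=LF[4]=1
  step 9: row=1, L[1]='e', prepend. Next row=LF[1]=7
  step 10: row=7, L[7]='d', prepend. Next row=LF[7]=5
  step 11: row=5, L[5]='h', prepend. Next row=LF[5]=10
Reversed output: hdeacggbae$

Answer: hdeacggbae$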